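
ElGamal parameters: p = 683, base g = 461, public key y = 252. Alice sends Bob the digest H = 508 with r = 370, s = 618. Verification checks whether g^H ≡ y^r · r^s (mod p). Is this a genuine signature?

genuine

Left side g^H mod p:
461^2 = 212521 ≡ 108
461^4 ≡ 108^2 = 11664 ≡ 53
461^8 ≡ 53^2 = 2809 ≡ 77
461^16 ≡ 77^2 = 5929 ≡ 465
461^32 ≡ 465^2 = 216225 ≡ 397
461^64 ≡ 397^2 = 157609 ≡ 519
461^128 ≡ 519^2 = 269361 ≡ 259
461^256 ≡ 259^2 = 67081 ≡ 147
508 = 256 + 128 + 64 + 32 + 16 + 8 + 4, so 461^508 ≡ 147·259·519·397·465·77·53 ≡ 34 (mod 683)
Right side y^r · r^s mod p:
252^2 = 63504 ≡ 668
252^4 ≡ 668^2 = 446224 ≡ 225
252^8 ≡ 225^2 = 50625 ≡ 83
252^16 ≡ 83^2 = 6889 ≡ 59
252^32 ≡ 59^2 = 3481 ≡ 66
252^64 ≡ 66^2 = 4356 ≡ 258
252^128 ≡ 258^2 = 66564 ≡ 313
252^256 ≡ 313^2 = 97969 ≡ 300
370 = 256 + 64 + 32 + 16 + 2, so 252^370 ≡ 300·258·66·59·668 ≡ 90 (mod 683)
370^2 = 136900 ≡ 300
370^4 ≡ 300^2 = 90000 ≡ 527
370^8 ≡ 527^2 = 277729 ≡ 431
370^16 ≡ 431^2 = 185761 ≡ 668
370^32 ≡ 668^2 = 446224 ≡ 225
370^64 ≡ 225^2 = 50625 ≡ 83
370^128 ≡ 83^2 = 6889 ≡ 59
370^256 ≡ 59^2 = 3481 ≡ 66
370^512 ≡ 66^2 = 4356 ≡ 258
618 = 512 + 64 + 32 + 8 + 2, so 370^618 ≡ 258·83·225·431·300 ≡ 395 (mod 683)
90·395 = 35550 ≡ 34 (mod 683)
34 ≡ 34 (mod 683), so the signature is genuine.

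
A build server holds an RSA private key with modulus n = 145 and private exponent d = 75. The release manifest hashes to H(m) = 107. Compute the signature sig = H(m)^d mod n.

Squares mod 145: (H(m))^1≡107, (H(m))^2≡139, (H(m))^4≡36, (H(m))^8≡136, (H(m))^16≡81, (H(m))^32≡36, (H(m))^64≡136
75 = 64 + 8 + 2 + 1, so (H(m))^75 ≡ 136·136·139·107 ≡ 53 (mod 145)

53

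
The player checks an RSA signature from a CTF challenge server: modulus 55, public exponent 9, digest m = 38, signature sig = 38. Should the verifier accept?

reject

Squares mod 55: sig^1≡38, sig^2≡14, sig^4≡31, sig^8≡26
9 = 8 + 1, so sig^9 ≡ 26·38 ≡ 53 (mod 55)
The recovered value 53 does not match the digest 38.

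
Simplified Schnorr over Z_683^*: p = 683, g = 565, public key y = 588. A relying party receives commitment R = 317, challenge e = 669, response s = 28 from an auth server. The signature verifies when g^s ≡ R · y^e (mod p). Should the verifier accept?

g^s mod p:
565^2 = 319225 ≡ 264
565^4 ≡ 264^2 = 69696 ≡ 30
565^8 ≡ 30^2 = 900 ≡ 217
565^16 ≡ 217^2 = 47089 ≡ 645
28 = 16 + 8 + 4, so 565^28 ≡ 645·217·30 ≡ 549 (mod 683)
R · y^e mod p:
588^2 = 345744 ≡ 146
588^4 ≡ 146^2 = 21316 ≡ 143
588^8 ≡ 143^2 = 20449 ≡ 642
588^16 ≡ 642^2 = 412164 ≡ 315
588^32 ≡ 315^2 = 99225 ≡ 190
588^64 ≡ 190^2 = 36100 ≡ 584
588^128 ≡ 584^2 = 341056 ≡ 239
588^256 ≡ 239^2 = 57121 ≡ 432
588^512 ≡ 432^2 = 186624 ≡ 165
669 = 512 + 128 + 16 + 8 + 4 + 1, so 588^669 ≡ 165·239·315·642·143·588 ≡ 227 (mod 683)
317·227 = 71959 ≡ 244 (mod 683)
549 ≠ 244; the check fails.

reject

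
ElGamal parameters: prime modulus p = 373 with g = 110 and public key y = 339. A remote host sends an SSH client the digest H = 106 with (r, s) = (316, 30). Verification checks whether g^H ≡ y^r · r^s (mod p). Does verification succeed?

passes

Left side g^H mod p:
110^2 = 12100 ≡ 164
110^4 ≡ 164^2 = 26896 ≡ 40
110^8 ≡ 40^2 = 1600 ≡ 108
110^16 ≡ 108^2 = 11664 ≡ 101
110^32 ≡ 101^2 = 10201 ≡ 130
110^64 ≡ 130^2 = 16900 ≡ 115
106 = 64 + 32 + 8 + 2, so 110^106 ≡ 115·130·108·164 ≡ 208 (mod 373)
Right side y^r · r^s mod p:
339^2 = 114921 ≡ 37
339^4 ≡ 37^2 = 1369 ≡ 250
339^8 ≡ 250^2 = 62500 ≡ 209
339^16 ≡ 209^2 = 43681 ≡ 40
339^32 ≡ 40^2 = 1600 ≡ 108
339^64 ≡ 108^2 = 11664 ≡ 101
339^128 ≡ 101^2 = 10201 ≡ 130
339^256 ≡ 130^2 = 16900 ≡ 115
316 = 256 + 32 + 16 + 8 + 4, so 339^316 ≡ 115·108·40·209·250 ≡ 39 (mod 373)
316^2 = 99856 ≡ 265
316^4 ≡ 265^2 = 70225 ≡ 101
316^8 ≡ 101^2 = 10201 ≡ 130
316^16 ≡ 130^2 = 16900 ≡ 115
30 = 16 + 8 + 4 + 2, so 316^30 ≡ 115·130·101·265 ≡ 254 (mod 373)
39·254 = 9906 ≡ 208 (mod 373)
208 ≡ 208 (mod 373), so the signature is genuine.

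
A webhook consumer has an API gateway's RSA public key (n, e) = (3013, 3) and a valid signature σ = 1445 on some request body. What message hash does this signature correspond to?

2029

σ^2 ≡ 1445^2 = 2088025 ≡ 16
3 = 2 + 1, so σ^3 ≡ 16·1445 ≡ 2029 (mod 3013)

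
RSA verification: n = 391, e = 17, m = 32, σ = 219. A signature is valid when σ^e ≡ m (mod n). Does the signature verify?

verifies

σ^2 ≡ 219^2 = 47961 ≡ 259
σ^4 ≡ 259^2 = 67081 ≡ 220
σ^8 ≡ 220^2 = 48400 ≡ 307
σ^16 ≡ 307^2 = 94249 ≡ 18
17 = 16 + 1, so σ^17 ≡ 18·219 ≡ 32 (mod 391)
Since 32 equals the digest 32, verification succeeds.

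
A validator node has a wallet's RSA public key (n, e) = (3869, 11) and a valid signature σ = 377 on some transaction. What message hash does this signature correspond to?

σ^11 mod 3869 = 2463

2463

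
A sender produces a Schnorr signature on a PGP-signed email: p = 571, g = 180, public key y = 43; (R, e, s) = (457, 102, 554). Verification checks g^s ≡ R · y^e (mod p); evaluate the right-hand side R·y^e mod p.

568

43^102 mod 571 = 556
R · y^e ≡ 457·556 = 254092 ≡ 568 (mod 571)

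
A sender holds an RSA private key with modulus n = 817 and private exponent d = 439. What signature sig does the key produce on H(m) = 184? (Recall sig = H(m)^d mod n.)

751

(H(m))^2 ≡ 184^2 = 33856 ≡ 359
(H(m))^4 ≡ 359^2 = 128881 ≡ 612
(H(m))^8 ≡ 612^2 = 374544 ≡ 358
(H(m))^16 ≡ 358^2 = 128164 ≡ 712
(H(m))^32 ≡ 712^2 = 506944 ≡ 404
(H(m))^64 ≡ 404^2 = 163216 ≡ 633
(H(m))^128 ≡ 633^2 = 400689 ≡ 359
(H(m))^256 ≡ 359^2 = 128881 ≡ 612
439 = 256 + 128 + 32 + 16 + 4 + 2 + 1, so (H(m))^439 ≡ 612·359·404·712·612·359·184 ≡ 751 (mod 817)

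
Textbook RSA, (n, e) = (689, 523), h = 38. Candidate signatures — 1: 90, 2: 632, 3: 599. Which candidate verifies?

Candidate 1: Squares mod 689: 90^1≡90, 90^2≡521, 90^4≡664, 90^8≡625, 90^16≡651, 90^32≡66, 90^64≡222, 90^128≡365, 90^256≡248, 90^512≡183; 523 = 512 + 8 + 2 + 1, so 90^523 ≡ 183·625·521·90 ≡ 38 (mod 689)
  → matches h = 38
Candidate 2: Squares mod 689: 632^1≡632, 632^2≡493, 632^4≡521, 632^8≡664, 632^16≡625, 632^32≡651, 632^64≡66, 632^128≡222, 632^256≡365, 632^512≡248; 523 = 512 + 8 + 2 + 1, so 632^523 ≡ 248·664·493·632 ≡ 148 (mod 689)
Candidate 3: Squares mod 689: 599^1≡599, 599^2≡521, 599^4≡664, 599^8≡625, 599^16≡651, 599^32≡66, 599^64≡222, 599^128≡365, 599^256≡248, 599^512≡183; 523 = 512 + 8 + 2 + 1, so 599^523 ≡ 183·625·521·599 ≡ 651 (mod 689)

1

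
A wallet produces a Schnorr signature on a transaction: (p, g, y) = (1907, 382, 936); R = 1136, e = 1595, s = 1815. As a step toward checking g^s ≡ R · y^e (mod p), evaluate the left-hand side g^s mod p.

1206

382^2 = 145924 ≡ 992
382^4 ≡ 992^2 = 984064 ≡ 52
382^8 ≡ 52^2 = 2704 ≡ 797
382^16 ≡ 797^2 = 635209 ≡ 178
382^32 ≡ 178^2 = 31684 ≡ 1172
382^64 ≡ 1172^2 = 1373584 ≡ 544
382^128 ≡ 544^2 = 295936 ≡ 351
382^256 ≡ 351^2 = 123201 ≡ 1153
382^512 ≡ 1153^2 = 1329409 ≡ 230
382^1024 ≡ 230^2 = 52900 ≡ 1411
1815 = 1024 + 512 + 256 + 16 + 4 + 2 + 1, so 382^1815 ≡ 1411·230·1153·178·52·992·382 ≡ 1206 (mod 1907)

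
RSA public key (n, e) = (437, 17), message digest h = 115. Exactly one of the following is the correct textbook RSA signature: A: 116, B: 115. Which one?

Candidate A: 116^2 = 13456 ≡ 346; 116^4 ≡ 346^2 = 119716 ≡ 415; 116^8 ≡ 415^2 = 172225 ≡ 47; 116^16 ≡ 47^2 = 2209 ≡ 24; 17 = 16 + 1, so 116^17 ≡ 24·116 ≡ 162 (mod 437)
Candidate B: 115^2 = 13225 ≡ 115; 115^4 ≡ 115^2 = 13225 ≡ 115; 115^8 ≡ 115^2 = 13225 ≡ 115; 115^16 ≡ 115^2 = 13225 ≡ 115; 17 = 16 + 1, so 115^17 ≡ 115·115 ≡ 115 (mod 437)
  → matches h = 115

B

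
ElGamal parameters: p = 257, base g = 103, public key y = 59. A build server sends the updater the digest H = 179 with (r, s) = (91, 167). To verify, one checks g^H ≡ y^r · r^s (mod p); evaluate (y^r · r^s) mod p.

183

Squares mod 257: 59^1≡59, 59^2≡140, 59^4≡68, 59^8≡255, 59^16≡4, 59^32≡16, 59^64≡256
91 = 64 + 16 + 8 + 2 + 1, so 59^91 ≡ 256·4·255·140·59 ≡ 31 (mod 257)
Squares mod 257: 91^1≡91, 91^2≡57, 91^4≡165, 91^8≡240, 91^16≡32, 91^32≡253, 91^64≡16, 91^128≡256
167 = 128 + 32 + 4 + 2 + 1, so 91^167 ≡ 256·253·165·57·91 ≡ 180 (mod 257)
y^r · r^s ≡ 31·180 = 5580 ≡ 183 (mod 257)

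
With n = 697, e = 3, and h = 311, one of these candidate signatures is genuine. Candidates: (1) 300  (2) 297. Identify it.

1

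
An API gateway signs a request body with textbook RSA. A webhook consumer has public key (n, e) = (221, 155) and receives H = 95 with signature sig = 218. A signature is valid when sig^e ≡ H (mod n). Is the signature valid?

sig^2 ≡ 218^2 = 47524 ≡ 9
sig^4 ≡ 9^2 = 81
sig^8 ≡ 81^2 = 6561 ≡ 152
sig^16 ≡ 152^2 = 23104 ≡ 120
sig^32 ≡ 120^2 = 14400 ≡ 35
sig^64 ≡ 35^2 = 1225 ≡ 120
sig^128 ≡ 120^2 = 14400 ≡ 35
155 = 128 + 16 + 8 + 2 + 1, so sig^155 ≡ 35·120·152·9·218 ≡ 95 (mod 221)
sig^155 mod 221 = 95 matches H.

valid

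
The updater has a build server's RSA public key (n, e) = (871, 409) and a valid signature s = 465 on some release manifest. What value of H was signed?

413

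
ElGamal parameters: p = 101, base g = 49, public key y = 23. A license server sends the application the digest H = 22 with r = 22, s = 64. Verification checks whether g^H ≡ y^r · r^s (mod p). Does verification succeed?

fails

Left side g^H mod p:
49^2 = 2401 ≡ 78
49^4 ≡ 78^2 = 6084 ≡ 24
49^8 ≡ 24^2 = 576 ≡ 71
49^16 ≡ 71^2 = 5041 ≡ 92
22 = 16 + 4 + 2, so 49^22 ≡ 92·24·78 ≡ 19 (mod 101)
Right side y^r · r^s mod p:
23^2 = 529 ≡ 24
23^4 ≡ 24^2 = 576 ≡ 71
23^8 ≡ 71^2 = 5041 ≡ 92
23^16 ≡ 92^2 = 8464 ≡ 81
22 = 16 + 4 + 2, so 23^22 ≡ 81·71·24 ≡ 58 (mod 101)
22^2 = 484 ≡ 80
22^4 ≡ 80^2 = 6400 ≡ 37
22^8 ≡ 37^2 = 1369 ≡ 56
22^16 ≡ 56^2 = 3136 ≡ 5
22^32 ≡ 5^2 = 25
22^64 ≡ 25^2 = 625 ≡ 19
58·19 = 1102 ≡ 92 (mod 101)
19 ≠ 92, so verification fails.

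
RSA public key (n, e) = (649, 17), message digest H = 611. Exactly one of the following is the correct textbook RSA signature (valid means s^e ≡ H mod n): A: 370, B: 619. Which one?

Candidate A: 370^2 = 136900 ≡ 610; 370^4 ≡ 610^2 = 372100 ≡ 223; 370^8 ≡ 223^2 = 49729 ≡ 405; 370^16 ≡ 405^2 = 164025 ≡ 477; 17 = 16 + 1, so 370^17 ≡ 477·370 ≡ 611 (mod 649)
  → matches H = 611
Candidate B: 619^2 = 383161 ≡ 251; 619^4 ≡ 251^2 = 63001 ≡ 48; 619^8 ≡ 48^2 = 2304 ≡ 357; 619^16 ≡ 357^2 = 127449 ≡ 245; 17 = 16 + 1, so 619^17 ≡ 245·619 ≡ 438 (mod 649)

A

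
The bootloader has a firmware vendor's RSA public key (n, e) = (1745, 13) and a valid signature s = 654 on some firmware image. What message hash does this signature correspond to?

s^2 ≡ 654^2 = 427716 ≡ 191
s^4 ≡ 191^2 = 36481 ≡ 1581
s^8 ≡ 1581^2 = 2499561 ≡ 721
13 = 8 + 4 + 1, so s^13 ≡ 721·1581·654 ≡ 1589 (mod 1745)

1589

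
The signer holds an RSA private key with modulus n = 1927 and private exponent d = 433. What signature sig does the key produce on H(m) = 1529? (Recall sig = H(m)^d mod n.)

(H(m))^2 ≡ 1529^2 = 2337841 ≡ 390
(H(m))^4 ≡ 390^2 = 152100 ≡ 1794
(H(m))^8 ≡ 1794^2 = 3218436 ≡ 346
(H(m))^16 ≡ 346^2 = 119716 ≡ 242
(H(m))^32 ≡ 242^2 = 58564 ≡ 754
(H(m))^64 ≡ 754^2 = 568516 ≡ 51
(H(m))^128 ≡ 51^2 = 2601 ≡ 674
(H(m))^256 ≡ 674^2 = 454276 ≡ 1431
433 = 256 + 128 + 32 + 16 + 1, so (H(m))^433 ≡ 1431·674·754·242·1529 ≡ 1463 (mod 1927)

1463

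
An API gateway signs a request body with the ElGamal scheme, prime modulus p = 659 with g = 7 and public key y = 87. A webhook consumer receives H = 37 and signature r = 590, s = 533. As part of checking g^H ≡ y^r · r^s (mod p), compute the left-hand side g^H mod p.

7^2 = 49
7^4 ≡ 49^2 = 2401 ≡ 424
7^8 ≡ 424^2 = 179776 ≡ 528
7^16 ≡ 528^2 = 278784 ≡ 27
7^32 ≡ 27^2 = 729 ≡ 70
37 = 32 + 4 + 1, so 7^37 ≡ 70·424·7 ≡ 175 (mod 659)

175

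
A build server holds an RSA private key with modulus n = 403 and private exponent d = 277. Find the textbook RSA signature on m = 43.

303

m^277 mod 403 = 303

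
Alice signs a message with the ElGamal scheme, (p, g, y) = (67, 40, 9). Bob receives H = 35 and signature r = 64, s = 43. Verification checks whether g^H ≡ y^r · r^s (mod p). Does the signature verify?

Left side g^H mod p:
Squares mod 67: 40^1≡40, 40^2≡59, 40^4≡64, 40^8≡9, 40^16≡14, 40^32≡62
35 = 32 + 2 + 1, so 40^35 ≡ 62·59·40 ≡ 59 (mod 67)
Right side y^r · r^s mod p:
Squares mod 67: 9^1≡9, 9^2≡14, 9^4≡62, 9^8≡25, 9^16≡22, 9^32≡15, 9^64≡24
9^64 ≡ 24 (mod 67)
Squares mod 67: 64^1≡64, 64^2≡9, 64^4≡14, 64^8≡62, 64^16≡25, 64^32≡22
43 = 32 + 8 + 2 + 1, so 64^43 ≡ 22·62·9·64 ≡ 22 (mod 67)
24·22 = 528 ≡ 59 (mod 67)
59 ≡ 59 (mod 67), so the signature is genuine.

verifies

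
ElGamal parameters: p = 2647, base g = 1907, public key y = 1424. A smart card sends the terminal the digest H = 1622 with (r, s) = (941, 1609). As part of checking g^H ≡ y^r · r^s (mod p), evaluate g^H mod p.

2450

Squares mod 2647: 1907^1≡1907, 1907^2≡2318, 1907^4≡2361, 1907^8≡2386, 1907^16≡1946, 1907^32≡1706, 1907^64≡1383, 1907^128≡1555, 1907^256≡1314, 1907^512≡752, 1907^1024≡1693
1622 = 1024 + 512 + 64 + 16 + 4 + 2, so 1907^1622 ≡ 1693·752·1383·1946·2361·2318 ≡ 2450 (mod 2647)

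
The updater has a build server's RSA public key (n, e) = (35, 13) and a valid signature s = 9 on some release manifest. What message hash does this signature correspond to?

s^13 mod 35 = 9

9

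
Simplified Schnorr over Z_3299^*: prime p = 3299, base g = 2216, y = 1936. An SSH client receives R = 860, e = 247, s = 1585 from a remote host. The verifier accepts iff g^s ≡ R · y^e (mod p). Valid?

no

g^s mod p:
2216^2 = 4910656 ≡ 1744
2216^4 ≡ 1744^2 = 3041536 ≡ 3157
2216^8 ≡ 3157^2 = 9966649 ≡ 370
2216^16 ≡ 370^2 = 136900 ≡ 1641
2216^32 ≡ 1641^2 = 2692881 ≡ 897
2216^64 ≡ 897^2 = 804609 ≡ 2952
2216^128 ≡ 2952^2 = 8714304 ≡ 1645
2216^256 ≡ 1645^2 = 2706025 ≡ 845
2216^512 ≡ 845^2 = 714025 ≡ 1441
2216^1024 ≡ 1441^2 = 2076481 ≡ 1410
1585 = 1024 + 512 + 32 + 16 + 1, so 2216^1585 ≡ 1410·1441·897·1641·2216 ≡ 656 (mod 3299)
R · y^e mod p:
1936^2 = 3748096 ≡ 432
1936^4 ≡ 432^2 = 186624 ≡ 1880
1936^8 ≡ 1880^2 = 3534400 ≡ 1171
1936^16 ≡ 1171^2 = 1371241 ≡ 2156
1936^32 ≡ 2156^2 = 4648336 ≡ 45
1936^64 ≡ 45^2 = 2025
1936^128 ≡ 2025^2 = 4100625 ≡ 3267
247 = 128 + 64 + 32 + 16 + 4 + 2 + 1, so 1936^247 ≡ 3267·2025·45·2156·1880·432·1936 ≡ 1510 (mod 3299)
860·1510 = 1298600 ≡ 2093 (mod 3299)
656 ≠ 2093; the check fails.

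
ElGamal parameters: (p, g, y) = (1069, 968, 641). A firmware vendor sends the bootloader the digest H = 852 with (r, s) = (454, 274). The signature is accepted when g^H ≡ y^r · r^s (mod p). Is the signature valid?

valid

Left side g^H mod p:
Squares mod 1069: 968^1≡968, 968^2≡580, 968^4≡734, 968^8≡1049, 968^16≡400, 968^32≡719, 968^64≡634, 968^128≡12, 968^256≡144, 968^512≡425
852 = 512 + 256 + 64 + 16 + 4, so 968^852 ≡ 425·144·634·400·734 ≡ 108 (mod 1069)
Right side y^r · r^s mod p:
Squares mod 1069: 641^1≡641, 641^2≡385, 641^4≡703, 641^8≡331, 641^16≡523, 641^32≡934, 641^64≡52, 641^128≡566, 641^256≡725
454 = 256 + 128 + 64 + 4 + 2, so 641^454 ≡ 725·566·52·703·385 ≡ 867 (mod 1069)
Squares mod 1069: 454^1≡454, 454^2≡868, 454^4≡848, 454^8≡736, 454^16≡782, 454^32≡56, 454^64≡998, 454^128≡765, 454^256≡482
274 = 256 + 16 + 2, so 454^274 ≡ 482·782·868 ≡ 444 (mod 1069)
867·444 = 384948 ≡ 108 (mod 1069)
108 ≡ 108 (mod 1069), so the signature is genuine.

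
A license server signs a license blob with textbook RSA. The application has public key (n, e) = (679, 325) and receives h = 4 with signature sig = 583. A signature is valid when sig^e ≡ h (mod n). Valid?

sig^325 mod 679 = 583
583 ≠ 4, so verification fails.

no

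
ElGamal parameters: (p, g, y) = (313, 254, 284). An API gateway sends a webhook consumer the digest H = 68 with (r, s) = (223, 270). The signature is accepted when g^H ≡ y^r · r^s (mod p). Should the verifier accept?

Left side g^H mod p:
254^2 = 64516 ≡ 38
254^4 ≡ 38^2 = 1444 ≡ 192
254^8 ≡ 192^2 = 36864 ≡ 243
254^16 ≡ 243^2 = 59049 ≡ 205
254^32 ≡ 205^2 = 42025 ≡ 83
254^64 ≡ 83^2 = 6889 ≡ 3
68 = 64 + 4, so 254^68 ≡ 3·192 ≡ 263 (mod 313)
Right side y^r · r^s mod p:
284^2 = 80656 ≡ 215
284^4 ≡ 215^2 = 46225 ≡ 214
284^8 ≡ 214^2 = 45796 ≡ 98
284^16 ≡ 98^2 = 9604 ≡ 214
284^32 ≡ 214^2 = 45796 ≡ 98
284^64 ≡ 98^2 = 9604 ≡ 214
284^128 ≡ 214^2 = 45796 ≡ 98
223 = 128 + 64 + 16 + 8 + 4 + 2 + 1, so 284^223 ≡ 98·214·214·98·214·215·284 ≡ 29 (mod 313)
223^2 = 49729 ≡ 275
223^4 ≡ 275^2 = 75625 ≡ 192
223^8 ≡ 192^2 = 36864 ≡ 243
223^16 ≡ 243^2 = 59049 ≡ 205
223^32 ≡ 205^2 = 42025 ≡ 83
223^64 ≡ 83^2 = 6889 ≡ 3
223^128 ≡ 3^2 = 9
223^256 ≡ 9^2 = 81
270 = 256 + 8 + 4 + 2, so 223^270 ≡ 81·243·192·275 ≡ 49 (mod 313)
29·49 = 1421 ≡ 169 (mod 313)
263 ≠ 169, so verification fails.

reject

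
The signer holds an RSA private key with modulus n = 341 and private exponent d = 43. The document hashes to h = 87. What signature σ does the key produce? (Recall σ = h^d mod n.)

87

h^43 mod 341 = 87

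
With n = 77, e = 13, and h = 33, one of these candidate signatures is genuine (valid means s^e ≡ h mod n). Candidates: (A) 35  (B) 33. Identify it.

B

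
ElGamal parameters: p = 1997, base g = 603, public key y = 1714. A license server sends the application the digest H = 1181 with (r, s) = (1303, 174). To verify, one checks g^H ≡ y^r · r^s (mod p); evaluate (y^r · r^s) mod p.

616

1714^2 = 2937796 ≡ 209
1714^4 ≡ 209^2 = 43681 ≡ 1744
1714^8 ≡ 1744^2 = 3041536 ≡ 105
1714^16 ≡ 105^2 = 11025 ≡ 1040
1714^32 ≡ 1040^2 = 1081600 ≡ 1223
1714^64 ≡ 1223^2 = 1495729 ≡ 1973
1714^128 ≡ 1973^2 = 3892729 ≡ 576
1714^256 ≡ 576^2 = 331776 ≡ 274
1714^512 ≡ 274^2 = 75076 ≡ 1187
1714^1024 ≡ 1187^2 = 1408969 ≡ 1084
1303 = 1024 + 256 + 16 + 4 + 2 + 1, so 1714^1303 ≡ 1084·274·1040·1744·209·1714 ≡ 284 (mod 1997)
1303^2 = 1697809 ≡ 359
1303^4 ≡ 359^2 = 128881 ≡ 1073
1303^8 ≡ 1073^2 = 1151329 ≡ 1057
1303^16 ≡ 1057^2 = 1117249 ≡ 926
1303^32 ≡ 926^2 = 857476 ≡ 763
1303^64 ≡ 763^2 = 582169 ≡ 1042
1303^128 ≡ 1042^2 = 1085764 ≡ 1393
174 = 128 + 32 + 8 + 4 + 2, so 1303^174 ≡ 1393·763·1057·1073·359 ≡ 1296 (mod 1997)
y^r · r^s ≡ 284·1296 = 368064 ≡ 616 (mod 1997)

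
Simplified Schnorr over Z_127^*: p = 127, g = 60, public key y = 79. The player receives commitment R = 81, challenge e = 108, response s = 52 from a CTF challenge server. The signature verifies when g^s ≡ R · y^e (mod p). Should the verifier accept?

accept

g^s mod p:
60^2 = 3600 ≡ 44
60^4 ≡ 44^2 = 1936 ≡ 31
60^8 ≡ 31^2 = 961 ≡ 72
60^16 ≡ 72^2 = 5184 ≡ 104
60^32 ≡ 104^2 = 10816 ≡ 21
52 = 32 + 16 + 4, so 60^52 ≡ 21·104·31 ≡ 13 (mod 127)
R · y^e mod p:
79^2 = 6241 ≡ 18
79^4 ≡ 18^2 = 324 ≡ 70
79^8 ≡ 70^2 = 4900 ≡ 74
79^16 ≡ 74^2 = 5476 ≡ 15
79^32 ≡ 15^2 = 225 ≡ 98
79^64 ≡ 98^2 = 9604 ≡ 79
108 = 64 + 32 + 8 + 4, so 79^108 ≡ 79·98·74·70 ≡ 8 (mod 127)
81·8 = 648 ≡ 13 (mod 127)
13 ≡ 13 (mod 127); signature holds.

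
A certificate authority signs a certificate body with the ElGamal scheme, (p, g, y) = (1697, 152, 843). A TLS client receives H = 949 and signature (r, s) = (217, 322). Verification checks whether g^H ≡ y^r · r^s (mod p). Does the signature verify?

does not verify

Left side g^H mod p:
152^949 mod 1697 = 603
Right side y^r · r^s mod p:
843^217 mod 1697 = 848
217^322 mod 1697 = 1610
848·1610 = 1365280 ≡ 892 (mod 1697)
603 ≠ 892, so verification fails.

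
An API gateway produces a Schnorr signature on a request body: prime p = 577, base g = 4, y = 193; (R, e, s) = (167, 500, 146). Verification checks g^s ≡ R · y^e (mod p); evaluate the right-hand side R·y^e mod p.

Squares mod 577: 193^1≡193, 193^2≡321, 193^4≡335, 193^8≡287, 193^16≡435, 193^32≡546, 193^64≡384, 193^128≡321, 193^256≡335
500 = 256 + 128 + 64 + 32 + 16 + 4, so 193^500 ≡ 335·321·384·546·435·335 ≡ 546 (mod 577)
R · y^e ≡ 167·546 = 91182 ≡ 16 (mod 577)

16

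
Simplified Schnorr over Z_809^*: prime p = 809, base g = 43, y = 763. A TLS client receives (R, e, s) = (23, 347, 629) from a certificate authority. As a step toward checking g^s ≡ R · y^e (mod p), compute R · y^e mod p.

5

763^347 mod 809 = 563
R · y^e ≡ 23·563 = 12949 ≡ 5 (mod 809)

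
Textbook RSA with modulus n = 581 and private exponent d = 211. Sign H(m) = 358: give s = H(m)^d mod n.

(H(m))^2 ≡ 358^2 = 128164 ≡ 344
(H(m))^4 ≡ 344^2 = 118336 ≡ 393
(H(m))^8 ≡ 393^2 = 154449 ≡ 484
(H(m))^16 ≡ 484^2 = 234256 ≡ 113
(H(m))^32 ≡ 113^2 = 12769 ≡ 568
(H(m))^64 ≡ 568^2 = 322624 ≡ 169
(H(m))^128 ≡ 169^2 = 28561 ≡ 92
211 = 128 + 64 + 16 + 2 + 1, so (H(m))^211 ≡ 92·169·113·344·358 ≡ 400 (mod 581)

400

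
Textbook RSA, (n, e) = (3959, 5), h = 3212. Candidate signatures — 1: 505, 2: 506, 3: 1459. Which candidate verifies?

Candidate 1: Squares mod 3959: 505^1≡505, 505^2≡1649, 505^4≡3327; 5 = 4 + 1, so 505^5 ≡ 3327·505 ≡ 1519 (mod 3959)
Candidate 2: Squares mod 3959: 506^1≡506, 506^2≡2660, 506^4≡867; 5 = 4 + 1, so 506^5 ≡ 867·506 ≡ 3212 (mod 3959)
  → matches h = 3212
Candidate 3: Squares mod 3959: 1459^1≡1459, 1459^2≡2698, 1459^4≡2562; 5 = 4 + 1, so 1459^5 ≡ 2562·1459 ≡ 662 (mod 3959)

2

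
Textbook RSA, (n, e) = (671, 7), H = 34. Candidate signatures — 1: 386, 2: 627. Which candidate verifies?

Candidate 1: 386^2 = 148996 ≡ 34; 386^4 ≡ 34^2 = 1156 ≡ 485; 7 = 4 + 2 + 1, so 386^7 ≡ 485·34·386 ≡ 34 (mod 671)
  → matches H = 34
Candidate 2: 627^2 = 393129 ≡ 594; 627^4 ≡ 594^2 = 352836 ≡ 561; 7 = 4 + 2 + 1, so 627^7 ≡ 561·594·627 ≡ 396 (mod 671)

1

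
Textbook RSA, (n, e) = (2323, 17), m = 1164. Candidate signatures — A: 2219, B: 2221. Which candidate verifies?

Candidate A: Squares mod 2323: 2219^1≡2219, 2219^2≡1524, 2219^4≡1899, 2219^8≡905, 2219^16≡1329; 17 = 16 + 1, so 2219^17 ≡ 1329·2219 ≡ 1164 (mod 2323)
  → matches m = 1164
Candidate B: Squares mod 2323: 2221^1≡2221, 2221^2≡1112, 2221^4≡708, 2221^8≡1819, 2221^16≡809; 17 = 16 + 1, so 2221^17 ≡ 809·2221 ≡ 1110 (mod 2323)

A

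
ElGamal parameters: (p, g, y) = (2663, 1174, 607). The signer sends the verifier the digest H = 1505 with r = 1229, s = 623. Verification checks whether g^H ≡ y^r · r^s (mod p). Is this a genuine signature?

genuine

Left side g^H mod p:
Squares mod 2663: 1174^1≡1174, 1174^2≡1505, 1174^4≡1475, 1174^8≡2617, 1174^16≡2116, 1174^32≡953, 1174^64≡126, 1174^128≡2561, 1174^256≡2415, 1174^512≡255, 1174^1024≡1113
1505 = 1024 + 256 + 128 + 64 + 32 + 1, so 1174^1505 ≡ 1113·2415·2561·126·953·1174 ≡ 527 (mod 2663)
Right side y^r · r^s mod p:
Squares mod 2663: 607^1≡607, 607^2≡955, 607^4≡1279, 607^8≡759, 607^16≡873, 607^32≡511, 607^64≡147, 607^128≡305, 607^256≡2483, 607^512≡444, 607^1024≡74
1229 = 1024 + 128 + 64 + 8 + 4 + 1, so 607^1229 ≡ 74·305·147·759·1279·607 ≡ 25 (mod 2663)
Squares mod 2663: 1229^1≡1229, 1229^2≡520, 1229^4≡1437, 1229^8≡1144, 1229^16≡1203, 1229^32≡1200, 1229^64≡1980, 1229^128≡464, 1229^256≡2256, 1229^512≡543
623 = 512 + 64 + 32 + 8 + 4 + 2 + 1, so 1229^623 ≡ 543·1980·1200·1144·1437·520·1229 ≡ 2258 (mod 2663)
25·2258 = 56450 ≡ 527 (mod 2663)
527 ≡ 527 (mod 2663), so the signature is genuine.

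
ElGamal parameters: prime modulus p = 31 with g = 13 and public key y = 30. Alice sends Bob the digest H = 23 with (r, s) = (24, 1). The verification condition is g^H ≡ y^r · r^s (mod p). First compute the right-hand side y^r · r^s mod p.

24

30^24 mod 31 = 1
24^1 mod 31 = 24
y^r · r^s ≡ 1·24 = 24 ≡ 24 (mod 31)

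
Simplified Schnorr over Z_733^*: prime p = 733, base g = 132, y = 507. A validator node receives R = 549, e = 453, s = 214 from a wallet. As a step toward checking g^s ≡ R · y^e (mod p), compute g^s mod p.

530

132^214 mod 733 = 530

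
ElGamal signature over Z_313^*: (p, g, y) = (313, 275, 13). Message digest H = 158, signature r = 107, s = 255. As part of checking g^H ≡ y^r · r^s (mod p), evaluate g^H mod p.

192

Squares mod 313: 275^1≡275, 275^2≡192, 275^4≡243, 275^8≡205, 275^16≡83, 275^32≡3, 275^64≡9, 275^128≡81
158 = 128 + 16 + 8 + 4 + 2, so 275^158 ≡ 81·83·205·243·192 ≡ 192 (mod 313)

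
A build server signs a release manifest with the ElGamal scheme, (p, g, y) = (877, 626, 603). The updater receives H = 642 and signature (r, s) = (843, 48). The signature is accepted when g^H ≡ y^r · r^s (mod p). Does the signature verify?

does not verify

Left side g^H mod p:
626^2 = 391876 ≡ 734
626^4 ≡ 734^2 = 538756 ≡ 278
626^8 ≡ 278^2 = 77284 ≡ 108
626^16 ≡ 108^2 = 11664 ≡ 263
626^32 ≡ 263^2 = 69169 ≡ 763
626^64 ≡ 763^2 = 582169 ≡ 718
626^128 ≡ 718^2 = 515524 ≡ 725
626^256 ≡ 725^2 = 525625 ≡ 302
626^512 ≡ 302^2 = 91204 ≡ 873
642 = 512 + 128 + 2, so 626^642 ≡ 873·725·734 ≡ 756 (mod 877)
Right side y^r · r^s mod p:
603^2 = 363609 ≡ 531
603^4 ≡ 531^2 = 281961 ≡ 444
603^8 ≡ 444^2 = 197136 ≡ 688
603^16 ≡ 688^2 = 473344 ≡ 641
603^32 ≡ 641^2 = 410881 ≡ 445
603^64 ≡ 445^2 = 198025 ≡ 700
603^128 ≡ 700^2 = 490000 ≡ 634
603^256 ≡ 634^2 = 401956 ≡ 290
603^512 ≡ 290^2 = 84100 ≡ 785
843 = 512 + 256 + 64 + 8 + 2 + 1, so 603^843 ≡ 785·290·700·688·531·603 ≡ 812 (mod 877)
843^2 = 710649 ≡ 279
843^4 ≡ 279^2 = 77841 ≡ 665
843^8 ≡ 665^2 = 442225 ≡ 217
843^16 ≡ 217^2 = 47089 ≡ 608
843^32 ≡ 608^2 = 369664 ≡ 447
48 = 32 + 16, so 843^48 ≡ 447·608 ≡ 783 (mod 877)
812·783 = 635796 ≡ 848 (mod 877)
756 ≠ 848, so verification fails.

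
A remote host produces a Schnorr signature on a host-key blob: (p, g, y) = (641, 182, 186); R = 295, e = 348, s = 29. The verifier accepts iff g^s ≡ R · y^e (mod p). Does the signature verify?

does not verify

g^s mod p:
Squares mod 641: 182^1≡182, 182^2≡433, 182^4≡317, 182^8≡493, 182^16≡110
29 = 16 + 8 + 4 + 1, so 182^29 ≡ 110·493·317·182 ≡ 262 (mod 641)
R · y^e mod p:
Squares mod 641: 186^1≡186, 186^2≡623, 186^4≡324, 186^8≡493, 186^16≡110, 186^32≡562, 186^64≡472, 186^128≡357, 186^256≡531
348 = 256 + 64 + 16 + 8 + 4, so 186^348 ≡ 531·472·110·493·324 ≡ 69 (mod 641)
295·69 = 20355 ≡ 484 (mod 641)
262 ≠ 484; the check fails.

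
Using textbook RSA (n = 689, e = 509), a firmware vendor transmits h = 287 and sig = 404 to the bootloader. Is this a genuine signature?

genuine

sig^2 ≡ 404^2 = 163216 ≡ 612
sig^4 ≡ 612^2 = 374544 ≡ 417
sig^8 ≡ 417^2 = 173889 ≡ 261
sig^16 ≡ 261^2 = 68121 ≡ 599
sig^32 ≡ 599^2 = 358801 ≡ 521
sig^64 ≡ 521^2 = 271441 ≡ 664
sig^128 ≡ 664^2 = 440896 ≡ 625
sig^256 ≡ 625^2 = 390625 ≡ 651
509 = 256 + 128 + 64 + 32 + 16 + 8 + 4 + 1, so sig^509 ≡ 651·625·664·521·599·261·417·404 ≡ 287 (mod 689)
Since 287 equals the digest 287, verification succeeds.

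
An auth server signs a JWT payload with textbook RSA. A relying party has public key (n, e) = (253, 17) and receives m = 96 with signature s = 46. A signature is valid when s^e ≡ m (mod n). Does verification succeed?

fails

Squares mod 253: s^1≡46, s^2≡92, s^4≡115, s^8≡69, s^16≡207
17 = 16 + 1, so s^17 ≡ 207·46 ≡ 161 (mod 253)
The recovered value 161 does not match the digest 96.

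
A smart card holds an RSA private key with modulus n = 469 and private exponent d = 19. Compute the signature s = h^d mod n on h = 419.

Squares mod 469: h^1≡419, h^2≡155, h^4≡106, h^8≡449, h^16≡400
19 = 16 + 2 + 1, so h^19 ≡ 400·155·419 ≡ 90 (mod 469)

90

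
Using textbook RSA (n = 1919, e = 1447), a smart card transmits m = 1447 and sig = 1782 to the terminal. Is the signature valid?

invalid

Squares mod 1919: sig^1≡1782, sig^2≡1498, sig^4≡693, sig^8≡499, sig^16≡1450, sig^32≡1195, sig^64≡289, sig^128≡1004, sig^256≡541, sig^512≡993, sig^1024≡1602
1447 = 1024 + 256 + 128 + 32 + 4 + 2 + 1, so sig^1447 ≡ 1602·541·1004·1195·693·1498·1782 ≡ 1229 (mod 1919)
1229 ≠ 1447, so verification fails.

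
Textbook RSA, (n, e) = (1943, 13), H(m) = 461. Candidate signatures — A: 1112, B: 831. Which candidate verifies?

Candidate A: 1112^2 = 1236544 ≡ 796; 1112^4 ≡ 796^2 = 633616 ≡ 198; 1112^8 ≡ 198^2 = 39204 ≡ 344; 13 = 8 + 4 + 1, so 1112^13 ≡ 344·198·1112 ≡ 461 (mod 1943)
  → matches H(m) = 461
Candidate B: 831^2 = 690561 ≡ 796; 831^4 ≡ 796^2 = 633616 ≡ 198; 831^8 ≡ 198^2 = 39204 ≡ 344; 13 = 8 + 4 + 1, so 831^13 ≡ 344·198·831 ≡ 1482 (mod 1943)

A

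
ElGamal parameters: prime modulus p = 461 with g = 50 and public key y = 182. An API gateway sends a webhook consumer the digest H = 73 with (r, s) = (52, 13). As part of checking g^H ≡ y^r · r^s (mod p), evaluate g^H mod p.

50^2 = 2500 ≡ 195
50^4 ≡ 195^2 = 38025 ≡ 223
50^8 ≡ 223^2 = 49729 ≡ 402
50^16 ≡ 402^2 = 161604 ≡ 254
50^32 ≡ 254^2 = 64516 ≡ 437
50^64 ≡ 437^2 = 190969 ≡ 115
73 = 64 + 8 + 1, so 50^73 ≡ 115·402·50 ≡ 46 (mod 461)

46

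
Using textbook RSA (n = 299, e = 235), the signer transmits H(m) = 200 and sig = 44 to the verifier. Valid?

sig^2 ≡ 44^2 = 1936 ≡ 142
sig^4 ≡ 142^2 = 20164 ≡ 131
sig^8 ≡ 131^2 = 17161 ≡ 118
sig^16 ≡ 118^2 = 13924 ≡ 170
sig^32 ≡ 170^2 = 28900 ≡ 196
sig^64 ≡ 196^2 = 38416 ≡ 144
sig^128 ≡ 144^2 = 20736 ≡ 105
235 = 128 + 64 + 32 + 8 + 2 + 1, so sig^235 ≡ 105·144·196·118·142·44 ≡ 99 (mod 299)
99 ≠ 200, so verification fails.

no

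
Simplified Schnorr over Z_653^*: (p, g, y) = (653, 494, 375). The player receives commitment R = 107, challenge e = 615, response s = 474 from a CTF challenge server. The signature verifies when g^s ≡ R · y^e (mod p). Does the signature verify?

does not verify

g^s mod p:
494^2 = 244036 ≡ 467
494^4 ≡ 467^2 = 218089 ≡ 640
494^8 ≡ 640^2 = 409600 ≡ 169
494^16 ≡ 169^2 = 28561 ≡ 482
494^32 ≡ 482^2 = 232324 ≡ 509
494^64 ≡ 509^2 = 259081 ≡ 493
494^128 ≡ 493^2 = 243049 ≡ 133
494^256 ≡ 133^2 = 17689 ≡ 58
474 = 256 + 128 + 64 + 16 + 8 + 2, so 494^474 ≡ 58·133·493·482·169·467 ≡ 150 (mod 653)
R · y^e mod p:
375^2 = 140625 ≡ 230
375^4 ≡ 230^2 = 52900 ≡ 7
375^8 ≡ 7^2 = 49
375^16 ≡ 49^2 = 2401 ≡ 442
375^32 ≡ 442^2 = 195364 ≡ 117
375^64 ≡ 117^2 = 13689 ≡ 629
375^128 ≡ 629^2 = 395641 ≡ 576
375^256 ≡ 576^2 = 331776 ≡ 52
375^512 ≡ 52^2 = 2704 ≡ 92
615 = 512 + 64 + 32 + 4 + 2 + 1, so 375^615 ≡ 92·629·117·7·230·375 ≡ 571 (mod 653)
107·571 = 61097 ≡ 368 (mod 653)
150 ≠ 368; the check fails.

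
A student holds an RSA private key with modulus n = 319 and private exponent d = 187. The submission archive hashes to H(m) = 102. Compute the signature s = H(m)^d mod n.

Squares mod 319: (H(m))^1≡102, (H(m))^2≡196, (H(m))^4≡136, (H(m))^8≡313, (H(m))^16≡36, (H(m))^32≡20, (H(m))^64≡81, (H(m))^128≡181
187 = 128 + 32 + 16 + 8 + 2 + 1, so (H(m))^187 ≡ 181·20·36·313·196·102 ≡ 251 (mod 319)

251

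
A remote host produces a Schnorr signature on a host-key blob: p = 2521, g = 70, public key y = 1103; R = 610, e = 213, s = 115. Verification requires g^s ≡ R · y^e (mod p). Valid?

g^s mod p:
70^2 = 4900 ≡ 2379
70^4 ≡ 2379^2 = 5659641 ≡ 2517
70^8 ≡ 2517^2 = 6335289 ≡ 16
70^16 ≡ 16^2 = 256
70^32 ≡ 256^2 = 65536 ≡ 2511
70^64 ≡ 2511^2 = 6305121 ≡ 100
115 = 64 + 32 + 16 + 2 + 1, so 70^115 ≡ 100·2511·256·2379·70 ≡ 583 (mod 2521)
R · y^e mod p:
1103^2 = 1216609 ≡ 1487
1103^4 ≡ 1487^2 = 2211169 ≡ 252
1103^8 ≡ 252^2 = 63504 ≡ 479
1103^16 ≡ 479^2 = 229441 ≡ 30
1103^32 ≡ 30^2 = 900
1103^64 ≡ 900^2 = 810000 ≡ 759
1103^128 ≡ 759^2 = 576081 ≡ 1293
213 = 128 + 64 + 16 + 4 + 1, so 1103^213 ≡ 1293·759·30·252·1103 ≡ 1441 (mod 2521)
610·1441 = 879010 ≡ 1702 (mod 2521)
583 ≠ 1702; the check fails.

no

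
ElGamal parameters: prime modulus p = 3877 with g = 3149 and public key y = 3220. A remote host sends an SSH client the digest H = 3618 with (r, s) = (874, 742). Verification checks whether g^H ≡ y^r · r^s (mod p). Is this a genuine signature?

forged

Left side g^H mod p:
Squares mod 3877: 3149^1≡3149, 3149^2≡2712, 3149^4≡275, 3149^8≡1962, 3149^16≡3460, 3149^32≡3301, 3149^64≡2231, 3149^128≡3170, 3149^256≡3593, 3149^512≡3116, 3149^1024≡1448, 3149^2048≡3124
3618 = 2048 + 1024 + 512 + 32 + 2, so 3149^3618 ≡ 3124·1448·3116·3301·2712 ≡ 3706 (mod 3877)
Right side y^r · r^s mod p:
Squares mod 3877: 3220^1≡3220, 3220^2≡1302, 3220^4≡955, 3220^8≡930, 3220^16≡329, 3220^32≡3562, 3220^64≡2300, 3220^128≡1772, 3220^256≡3491, 3220^512≡1670
874 = 512 + 256 + 64 + 32 + 8 + 2, so 3220^874 ≡ 1670·3491·2300·3562·930·1302 ≡ 224 (mod 3877)
Squares mod 3877: 874^1≡874, 874^2≡107, 874^4≡3695, 874^8≡2108, 874^16≡622, 874^32≡3061, 874^64≡2889, 874^128≡3017, 874^256≡2970, 874^512≡725
742 = 512 + 128 + 64 + 32 + 4 + 2, so 874^742 ≡ 725·3017·2889·3061·3695·107 ≡ 208 (mod 3877)
224·208 = 46592 ≡ 68 (mod 3877)
3706 ≠ 68, so verification fails.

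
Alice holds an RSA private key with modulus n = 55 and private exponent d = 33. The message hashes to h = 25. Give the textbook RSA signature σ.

h^33 mod 55 = 5

5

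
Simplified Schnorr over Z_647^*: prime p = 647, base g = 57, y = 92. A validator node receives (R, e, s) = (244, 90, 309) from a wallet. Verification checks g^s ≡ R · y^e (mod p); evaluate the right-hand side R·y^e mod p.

188

Squares mod 647: 92^1≡92, 92^2≡53, 92^4≡221, 92^8≡316, 92^16≡218, 92^32≡293, 92^64≡445
90 = 64 + 16 + 8 + 2, so 92^90 ≡ 445·218·316·53 ≡ 372 (mod 647)
R · y^e ≡ 244·372 = 90768 ≡ 188 (mod 647)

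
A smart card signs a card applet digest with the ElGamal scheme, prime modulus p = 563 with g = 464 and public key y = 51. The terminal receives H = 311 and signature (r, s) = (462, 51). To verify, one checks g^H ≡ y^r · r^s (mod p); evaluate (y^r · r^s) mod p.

51^2 = 2601 ≡ 349
51^4 ≡ 349^2 = 121801 ≡ 193
51^8 ≡ 193^2 = 37249 ≡ 91
51^16 ≡ 91^2 = 8281 ≡ 399
51^32 ≡ 399^2 = 159201 ≡ 435
51^64 ≡ 435^2 = 189225 ≡ 57
51^128 ≡ 57^2 = 3249 ≡ 434
51^256 ≡ 434^2 = 188356 ≡ 314
462 = 256 + 128 + 64 + 8 + 4 + 2, so 51^462 ≡ 314·434·57·91·193·349 ≡ 537 (mod 563)
462^2 = 213444 ≡ 67
462^4 ≡ 67^2 = 4489 ≡ 548
462^8 ≡ 548^2 = 300304 ≡ 225
462^16 ≡ 225^2 = 50625 ≡ 518
462^32 ≡ 518^2 = 268324 ≡ 336
51 = 32 + 16 + 2 + 1, so 462^51 ≡ 336·518·67·462 ≡ 235 (mod 563)
y^r · r^s ≡ 537·235 = 126195 ≡ 83 (mod 563)

83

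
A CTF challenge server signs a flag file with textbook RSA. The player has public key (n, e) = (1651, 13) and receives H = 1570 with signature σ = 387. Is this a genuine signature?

σ^13 mod 1651 = 1570
σ^13 mod 1651 = 1570 matches H.

genuine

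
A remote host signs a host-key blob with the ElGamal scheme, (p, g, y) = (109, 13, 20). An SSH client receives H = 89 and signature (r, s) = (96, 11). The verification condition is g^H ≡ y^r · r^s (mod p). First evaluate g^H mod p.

13^89 mod 109 = 79

79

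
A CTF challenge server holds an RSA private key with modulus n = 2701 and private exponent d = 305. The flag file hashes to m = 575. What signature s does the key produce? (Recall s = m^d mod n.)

Squares mod 2701: m^1≡575, m^2≡1103, m^4≡1159, m^8≡884, m^16≡867, m^32≡811, m^64≡1378, m^128≡81, m^256≡1159
305 = 256 + 32 + 16 + 1, so m^305 ≡ 1159·811·867·575 ≡ 1541 (mod 2701)

1541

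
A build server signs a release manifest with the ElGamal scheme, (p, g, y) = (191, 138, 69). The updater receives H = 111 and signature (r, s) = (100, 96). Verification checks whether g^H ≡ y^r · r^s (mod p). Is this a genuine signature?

forged

Left side g^H mod p:
138^111 mod 191 = 50
Right side y^r · r^s mod p:
69^100 mod 191 = 154
100^96 mod 191 = 100
154·100 = 15400 ≡ 120 (mod 191)
50 ≠ 120, so verification fails.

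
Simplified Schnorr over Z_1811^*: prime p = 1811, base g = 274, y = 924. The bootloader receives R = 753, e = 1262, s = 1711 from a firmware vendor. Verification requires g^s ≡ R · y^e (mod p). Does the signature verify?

g^s mod p:
Squares mod 1811: 274^1≡274, 274^2≡825, 274^4≡1500, 274^8≡738, 274^16≡1344, 274^32≡769, 274^64≡975, 274^128≡1661, 274^256≡768, 274^512≡1249, 274^1024≡730
1711 = 1024 + 512 + 128 + 32 + 8 + 4 + 2 + 1, so 274^1711 ≡ 730·1249·1661·769·738·1500·825·274 ≡ 389 (mod 1811)
R · y^e mod p:
Squares mod 1811: 924^1≡924, 924^2≡795, 924^4≡1797, 924^8≡196, 924^16≡385, 924^32≡1534, 924^64≡667, 924^128≡1194, 924^256≡379, 924^512≡572, 924^1024≡1204
1262 = 1024 + 128 + 64 + 32 + 8 + 4 + 2, so 924^1262 ≡ 1204·1194·667·1534·196·1797·795 ≡ 902 (mod 1811)
753·902 = 679206 ≡ 81 (mod 1811)
389 ≠ 81; the check fails.

does not verify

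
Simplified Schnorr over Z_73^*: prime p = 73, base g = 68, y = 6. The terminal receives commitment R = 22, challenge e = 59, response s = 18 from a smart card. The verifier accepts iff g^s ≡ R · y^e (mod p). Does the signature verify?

g^s mod p:
Squares mod 73: 68^1≡68, 68^2≡25, 68^4≡41, 68^8≡2, 68^16≡4
18 = 16 + 2, so 68^18 ≡ 4·25 ≡ 27 (mod 73)
R · y^e mod p:
Squares mod 73: 6^1≡6, 6^2≡36, 6^4≡55, 6^8≡32, 6^16≡2, 6^32≡4
59 = 32 + 16 + 8 + 2 + 1, so 6^59 ≡ 4·2·32·36·6 ≡ 35 (mod 73)
22·35 = 770 ≡ 40 (mod 73)
27 ≠ 40; the check fails.

does not verify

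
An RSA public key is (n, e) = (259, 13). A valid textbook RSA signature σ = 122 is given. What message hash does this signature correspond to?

Squares mod 259: σ^1≡122, σ^2≡121, σ^4≡137, σ^8≡121
13 = 8 + 4 + 1, so σ^13 ≡ 121·137·122 ≡ 122 (mod 259)

122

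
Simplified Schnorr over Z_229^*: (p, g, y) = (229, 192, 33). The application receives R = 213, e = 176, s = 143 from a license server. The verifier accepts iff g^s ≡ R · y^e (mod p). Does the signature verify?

verifies

g^s mod p:
192^143 mod 229 = 138
R · y^e mod p:
33^176 mod 229 = 20
213·20 = 4260 ≡ 138 (mod 229)
138 ≡ 138 (mod 229); signature holds.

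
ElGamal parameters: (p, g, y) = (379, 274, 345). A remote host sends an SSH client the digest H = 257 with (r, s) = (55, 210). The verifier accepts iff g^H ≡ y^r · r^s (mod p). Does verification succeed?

Left side g^H mod p:
Squares mod 379: 274^1≡274, 274^2≡34, 274^4≡19, 274^8≡361, 274^16≡324, 274^32≡372, 274^64≡49, 274^128≡127, 274^256≡211
257 = 256 + 1, so 274^257 ≡ 211·274 ≡ 206 (mod 379)
Right side y^r · r^s mod p:
Squares mod 379: 345^1≡345, 345^2≡19, 345^4≡361, 345^8≡324, 345^16≡372, 345^32≡49
55 = 32 + 16 + 4 + 2 + 1, so 345^55 ≡ 49·372·361·19·345 ≡ 192 (mod 379)
Squares mod 379: 55^1≡55, 55^2≡372, 55^4≡49, 55^8≡127, 55^16≡211, 55^32≡178, 55^64≡227, 55^128≡364
210 = 128 + 64 + 16 + 2, so 55^210 ≡ 364·227·211·372 ≡ 234 (mod 379)
192·234 = 44928 ≡ 206 (mod 379)
206 ≡ 206 (mod 379), so the signature is genuine.

passes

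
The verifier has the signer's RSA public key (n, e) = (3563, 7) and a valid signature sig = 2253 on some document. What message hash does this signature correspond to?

1504

sig^2 ≡ 2253^2 = 5076009 ≡ 2297
sig^4 ≡ 2297^2 = 5276209 ≡ 2969
7 = 4 + 2 + 1, so sig^7 ≡ 2969·2297·2253 ≡ 1504 (mod 3563)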